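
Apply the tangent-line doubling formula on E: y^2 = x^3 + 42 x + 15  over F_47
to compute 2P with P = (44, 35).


Doubling: s = (3 x1^2 + a) / (2 y1)
s = (3*44^2 + 42) / (2*35) mod 47 = 3
x3 = s^2 - 2 x1 mod 47 = 3^2 - 2*44 = 15
y3 = s (x1 - x3) - y1 mod 47 = 3 * (44 - 15) - 35 = 5

2P = (15, 5)


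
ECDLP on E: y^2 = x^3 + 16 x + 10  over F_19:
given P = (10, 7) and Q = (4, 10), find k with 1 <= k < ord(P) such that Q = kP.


Enumerate multiples of P until we hit Q = (4, 10):
  1P = (10, 7)
  2P = (4, 9)
  3P = (3, 16)
  4P = (3, 3)
  5P = (4, 10)
Match found at i = 5.

k = 5


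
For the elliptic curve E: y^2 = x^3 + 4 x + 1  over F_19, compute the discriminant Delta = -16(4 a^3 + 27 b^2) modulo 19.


4 a^3 + 27 b^2 = 4*4^3 + 27*1^2 = 256 + 27 = 283
Delta = -16 * (283) = -4528
Delta mod 19 = 13

Delta = 13 (mod 19)


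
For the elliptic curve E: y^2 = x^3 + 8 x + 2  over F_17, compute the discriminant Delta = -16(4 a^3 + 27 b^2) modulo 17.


4 a^3 + 27 b^2 = 4*8^3 + 27*2^2 = 2048 + 108 = 2156
Delta = -16 * (2156) = -34496
Delta mod 17 = 14

Delta = 14 (mod 17)


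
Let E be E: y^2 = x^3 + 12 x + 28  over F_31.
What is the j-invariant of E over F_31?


Delta = -16(4 a^3 + 27 b^2) mod 31 = 3
-1728 * (4 a)^3 = -1728 * (4*12)^3 mod 31 = 27
j = 27 * 3^(-1) mod 31 = 9

j = 9 (mod 31)


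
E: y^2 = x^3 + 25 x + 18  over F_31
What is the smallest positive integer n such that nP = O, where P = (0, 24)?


Compute successive multiples of P until we hit O:
  1P = (0, 24)
  2P = (16, 9)
  3P = (16, 22)
  4P = (0, 7)
  5P = O

ord(P) = 5


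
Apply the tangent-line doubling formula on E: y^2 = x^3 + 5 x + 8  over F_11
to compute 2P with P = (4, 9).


Doubling: s = (3 x1^2 + a) / (2 y1)
s = (3*4^2 + 5) / (2*9) mod 11 = 6
x3 = s^2 - 2 x1 mod 11 = 6^2 - 2*4 = 6
y3 = s (x1 - x3) - y1 mod 11 = 6 * (4 - 6) - 9 = 1

2P = (6, 1)


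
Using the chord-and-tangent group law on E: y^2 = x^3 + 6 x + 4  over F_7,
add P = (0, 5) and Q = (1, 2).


P != Q, so use the chord formula.
s = (y2 - y1) / (x2 - x1) = (4) / (1) mod 7 = 4
x3 = s^2 - x1 - x2 mod 7 = 4^2 - 0 - 1 = 1
y3 = s (x1 - x3) - y1 mod 7 = 4 * (0 - 1) - 5 = 5

P + Q = (1, 5)


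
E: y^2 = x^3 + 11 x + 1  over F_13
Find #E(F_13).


For each x in F_13, count y with y^2 = x^3 + 11 x + 1 mod 13:
  x = 0: RHS = 1, y in [1, 12]  -> 2 point(s)
  x = 1: RHS = 0, y in [0]  -> 1 point(s)
  x = 3: RHS = 9, y in [3, 10]  -> 2 point(s)
  x = 5: RHS = 12, y in [5, 8]  -> 2 point(s)
  x = 6: RHS = 10, y in [6, 7]  -> 2 point(s)
  x = 8: RHS = 3, y in [4, 9]  -> 2 point(s)
  x = 9: RHS = 10, y in [6, 7]  -> 2 point(s)
  x = 11: RHS = 10, y in [6, 7]  -> 2 point(s)
Affine points: 15. Add the point at infinity: total = 16.

#E(F_13) = 16


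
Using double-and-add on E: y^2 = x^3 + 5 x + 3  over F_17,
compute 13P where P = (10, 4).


k = 13 = 1101_2 (binary, LSB first: 1011)
Double-and-add from P = (10, 4):
  bit 0 = 1: acc = O + (10, 4) = (10, 4)
  bit 1 = 0: acc unchanged = (10, 4)
  bit 2 = 1: acc = (10, 4) + (13, 2) = (2, 2)
  bit 3 = 1: acc = (2, 2) + (4, 11) = (10, 13)

13P = (10, 13)


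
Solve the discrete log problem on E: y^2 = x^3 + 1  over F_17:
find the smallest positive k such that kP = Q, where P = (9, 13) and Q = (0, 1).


Enumerate multiples of P until we hit Q = (0, 1):
  1P = (9, 13)
  2P = (14, 5)
  3P = (2, 3)
  4P = (7, 2)
  5P = (10, 7)
  6P = (0, 1)
Match found at i = 6.

k = 6


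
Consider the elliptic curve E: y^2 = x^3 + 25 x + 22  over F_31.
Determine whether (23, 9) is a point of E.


Check whether y^2 = x^3 + 25 x + 22 (mod 31) for (x, y) = (23, 9).
LHS: y^2 = 9^2 mod 31 = 19
RHS: x^3 + 25 x + 22 = 23^3 + 25*23 + 22 mod 31 = 23
LHS != RHS

No, not on the curve


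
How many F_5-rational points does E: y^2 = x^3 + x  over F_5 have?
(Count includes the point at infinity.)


For each x in F_5, count y with y^2 = x^3 + 1 x + 0 mod 5:
  x = 0: RHS = 0, y in [0]  -> 1 point(s)
  x = 2: RHS = 0, y in [0]  -> 1 point(s)
  x = 3: RHS = 0, y in [0]  -> 1 point(s)
Affine points: 3. Add the point at infinity: total = 4.

#E(F_5) = 4


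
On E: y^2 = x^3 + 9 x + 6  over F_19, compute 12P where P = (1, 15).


k = 12 = 1100_2 (binary, LSB first: 0011)
Double-and-add from P = (1, 15):
  bit 0 = 0: acc unchanged = O
  bit 1 = 0: acc unchanged = O
  bit 2 = 1: acc = O + (16, 16) = (16, 16)
  bit 3 = 1: acc = (16, 16) + (4, 7) = (15, 18)

12P = (15, 18)


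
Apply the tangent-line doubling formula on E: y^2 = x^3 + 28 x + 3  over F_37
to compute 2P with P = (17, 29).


Doubling: s = (3 x1^2 + a) / (2 y1)
s = (3*17^2 + 28) / (2*29) mod 37 = 25
x3 = s^2 - 2 x1 mod 37 = 25^2 - 2*17 = 36
y3 = s (x1 - x3) - y1 mod 37 = 25 * (17 - 36) - 29 = 14

2P = (36, 14)


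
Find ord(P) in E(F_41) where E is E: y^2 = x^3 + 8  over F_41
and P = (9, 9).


Compute successive multiples of P until we hit O:
  1P = (9, 9)
  2P = (31, 22)
  3P = (26, 35)
  4P = (16, 2)
  5P = (17, 40)
  6P = (14, 28)
  7P = (39, 0)
  8P = (14, 13)
  ... (continuing to 14P)
  14P = O

ord(P) = 14


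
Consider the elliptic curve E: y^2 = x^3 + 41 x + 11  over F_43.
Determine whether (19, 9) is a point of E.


Check whether y^2 = x^3 + 41 x + 11 (mod 43) for (x, y) = (19, 9).
LHS: y^2 = 9^2 mod 43 = 38
RHS: x^3 + 41 x + 11 = 19^3 + 41*19 + 11 mod 43 = 38
LHS = RHS

Yes, on the curve


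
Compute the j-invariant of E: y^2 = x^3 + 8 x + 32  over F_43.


Delta = -16(4 a^3 + 27 b^2) mod 43 = 14
-1728 * (4 a)^3 = -1728 * (4*8)^3 mod 43 = 27
j = 27 * 14^(-1) mod 43 = 5

j = 5 (mod 43)


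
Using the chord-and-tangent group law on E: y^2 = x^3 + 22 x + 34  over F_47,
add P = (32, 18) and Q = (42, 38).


P != Q, so use the chord formula.
s = (y2 - y1) / (x2 - x1) = (20) / (10) mod 47 = 2
x3 = s^2 - x1 - x2 mod 47 = 2^2 - 32 - 42 = 24
y3 = s (x1 - x3) - y1 mod 47 = 2 * (32 - 24) - 18 = 45

P + Q = (24, 45)


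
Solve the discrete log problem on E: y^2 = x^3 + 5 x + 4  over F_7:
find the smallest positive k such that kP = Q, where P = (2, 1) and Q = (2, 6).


Enumerate multiples of P until we hit Q = (2, 6):
  1P = (2, 1)
  2P = (0, 2)
  3P = (0, 5)
  4P = (2, 6)
Match found at i = 4.

k = 4


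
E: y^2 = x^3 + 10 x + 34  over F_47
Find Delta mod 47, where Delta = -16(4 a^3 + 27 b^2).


4 a^3 + 27 b^2 = 4*10^3 + 27*34^2 = 4000 + 31212 = 35212
Delta = -16 * (35212) = -563392
Delta mod 47 = 44

Delta = 44 (mod 47)


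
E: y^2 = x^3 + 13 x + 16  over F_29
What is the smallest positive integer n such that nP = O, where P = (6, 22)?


Compute successive multiples of P until we hit O:
  1P = (6, 22)
  2P = (1, 28)
  3P = (13, 27)
  4P = (4, 25)
  5P = (14, 19)
  6P = (25, 25)
  7P = (21, 26)
  8P = (8, 20)
  ... (continuing to 24P)
  24P = O

ord(P) = 24


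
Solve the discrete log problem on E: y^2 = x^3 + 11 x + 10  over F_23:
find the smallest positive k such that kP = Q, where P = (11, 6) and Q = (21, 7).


Enumerate multiples of P until we hit Q = (21, 7):
  1P = (11, 6)
  2P = (7, 19)
  3P = (17, 2)
  4P = (21, 16)
  5P = (15, 13)
  6P = (13, 2)
  7P = (3, 1)
  8P = (4, 7)
  9P = (16, 21)
  10P = (5, 12)
  11P = (8, 14)
  12P = (6, 19)
  13P = (10, 19)
  14P = (10, 4)
  15P = (6, 4)
  16P = (8, 9)
  17P = (5, 11)
  18P = (16, 2)
  19P = (4, 16)
  20P = (3, 22)
  21P = (13, 21)
  22P = (15, 10)
  23P = (21, 7)
Match found at i = 23.

k = 23


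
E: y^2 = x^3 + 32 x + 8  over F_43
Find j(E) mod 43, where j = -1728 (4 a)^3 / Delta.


Delta = -16(4 a^3 + 27 b^2) mod 43 = 2
-1728 * (4 a)^3 = -1728 * (4*32)^3 mod 43 = 8
j = 8 * 2^(-1) mod 43 = 4

j = 4 (mod 43)


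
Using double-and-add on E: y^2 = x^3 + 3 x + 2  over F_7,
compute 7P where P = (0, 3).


k = 7 = 111_2 (binary, LSB first: 111)
Double-and-add from P = (0, 3):
  bit 0 = 1: acc = O + (0, 3) = (0, 3)
  bit 1 = 1: acc = (0, 3) + (2, 3) = (5, 4)
  bit 2 = 1: acc = (5, 4) + (4, 6) = (2, 4)

7P = (2, 4)


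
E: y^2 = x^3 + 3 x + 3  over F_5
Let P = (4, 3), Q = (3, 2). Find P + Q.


P != Q, so use the chord formula.
s = (y2 - y1) / (x2 - x1) = (4) / (4) mod 5 = 1
x3 = s^2 - x1 - x2 mod 5 = 1^2 - 4 - 3 = 4
y3 = s (x1 - x3) - y1 mod 5 = 1 * (4 - 4) - 3 = 2

P + Q = (4, 2)


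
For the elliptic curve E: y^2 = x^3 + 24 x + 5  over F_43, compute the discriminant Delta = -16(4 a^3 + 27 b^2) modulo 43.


4 a^3 + 27 b^2 = 4*24^3 + 27*5^2 = 55296 + 675 = 55971
Delta = -16 * (55971) = -895536
Delta mod 43 = 25

Delta = 25 (mod 43)


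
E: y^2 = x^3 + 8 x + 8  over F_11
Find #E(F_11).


For each x in F_11, count y with y^2 = x^3 + 8 x + 8 mod 11:
  x = 3: RHS = 4, y in [2, 9]  -> 2 point(s)
  x = 4: RHS = 5, y in [4, 7]  -> 2 point(s)
  x = 7: RHS = 0, y in [0]  -> 1 point(s)
  x = 8: RHS = 1, y in [1, 10]  -> 2 point(s)
Affine points: 7. Add the point at infinity: total = 8.

#E(F_11) = 8


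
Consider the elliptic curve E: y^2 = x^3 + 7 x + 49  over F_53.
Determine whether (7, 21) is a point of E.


Check whether y^2 = x^3 + 7 x + 49 (mod 53) for (x, y) = (7, 21).
LHS: y^2 = 21^2 mod 53 = 17
RHS: x^3 + 7 x + 49 = 7^3 + 7*7 + 49 mod 53 = 17
LHS = RHS

Yes, on the curve


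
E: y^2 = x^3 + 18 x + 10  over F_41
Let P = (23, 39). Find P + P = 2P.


Doubling: s = (3 x1^2 + a) / (2 y1)
s = (3*23^2 + 18) / (2*39) mod 41 = 19
x3 = s^2 - 2 x1 mod 41 = 19^2 - 2*23 = 28
y3 = s (x1 - x3) - y1 mod 41 = 19 * (23 - 28) - 39 = 30

2P = (28, 30)


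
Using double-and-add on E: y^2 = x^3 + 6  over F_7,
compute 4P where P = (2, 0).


k = 4 = 100_2 (binary, LSB first: 001)
Double-and-add from P = (2, 0):
  bit 0 = 0: acc unchanged = O
  bit 1 = 0: acc unchanged = O
  bit 2 = 1: acc = O + O = O

4P = O


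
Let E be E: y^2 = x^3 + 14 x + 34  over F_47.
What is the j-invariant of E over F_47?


Delta = -16(4 a^3 + 27 b^2) mod 47 = 6
-1728 * (4 a)^3 = -1728 * (4*14)^3 mod 47 = 29
j = 29 * 6^(-1) mod 47 = 44

j = 44 (mod 47)


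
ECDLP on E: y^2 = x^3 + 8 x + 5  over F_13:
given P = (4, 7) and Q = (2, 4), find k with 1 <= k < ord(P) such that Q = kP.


Enumerate multiples of P until we hit Q = (2, 4):
  1P = (4, 7)
  2P = (8, 3)
  3P = (2, 4)
Match found at i = 3.

k = 3


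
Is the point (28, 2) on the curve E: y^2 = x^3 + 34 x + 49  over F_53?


Check whether y^2 = x^3 + 34 x + 49 (mod 53) for (x, y) = (28, 2).
LHS: y^2 = 2^2 mod 53 = 4
RHS: x^3 + 34 x + 49 = 28^3 + 34*28 + 49 mod 53 = 4
LHS = RHS

Yes, on the curve


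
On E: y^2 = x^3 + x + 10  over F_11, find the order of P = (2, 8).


Compute successive multiples of P until we hit O:
  1P = (2, 8)
  2P = (1, 10)
  3P = (1, 1)
  4P = (2, 3)
  5P = O

ord(P) = 5


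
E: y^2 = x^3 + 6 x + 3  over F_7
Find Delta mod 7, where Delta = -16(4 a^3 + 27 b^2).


4 a^3 + 27 b^2 = 4*6^3 + 27*3^2 = 864 + 243 = 1107
Delta = -16 * (1107) = -17712
Delta mod 7 = 5

Delta = 5 (mod 7)


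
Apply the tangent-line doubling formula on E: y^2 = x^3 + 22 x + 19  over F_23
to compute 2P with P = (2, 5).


Doubling: s = (3 x1^2 + a) / (2 y1)
s = (3*2^2 + 22) / (2*5) mod 23 = 8
x3 = s^2 - 2 x1 mod 23 = 8^2 - 2*2 = 14
y3 = s (x1 - x3) - y1 mod 23 = 8 * (2 - 14) - 5 = 14

2P = (14, 14)


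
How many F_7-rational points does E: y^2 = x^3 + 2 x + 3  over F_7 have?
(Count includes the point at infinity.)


For each x in F_7, count y with y^2 = x^3 + 2 x + 3 mod 7:
  x = 2: RHS = 1, y in [1, 6]  -> 2 point(s)
  x = 3: RHS = 1, y in [1, 6]  -> 2 point(s)
  x = 6: RHS = 0, y in [0]  -> 1 point(s)
Affine points: 5. Add the point at infinity: total = 6.

#E(F_7) = 6


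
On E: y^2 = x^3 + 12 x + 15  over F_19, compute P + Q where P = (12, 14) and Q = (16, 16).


P != Q, so use the chord formula.
s = (y2 - y1) / (x2 - x1) = (2) / (4) mod 19 = 10
x3 = s^2 - x1 - x2 mod 19 = 10^2 - 12 - 16 = 15
y3 = s (x1 - x3) - y1 mod 19 = 10 * (12 - 15) - 14 = 13

P + Q = (15, 13)


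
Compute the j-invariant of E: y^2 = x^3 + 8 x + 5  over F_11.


Delta = -16(4 a^3 + 27 b^2) mod 11 = 3
-1728 * (4 a)^3 = -1728 * (4*8)^3 mod 11 = 1
j = 1 * 3^(-1) mod 11 = 4

j = 4 (mod 11)


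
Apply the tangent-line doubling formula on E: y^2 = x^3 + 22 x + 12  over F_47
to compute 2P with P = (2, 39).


Doubling: s = (3 x1^2 + a) / (2 y1)
s = (3*2^2 + 22) / (2*39) mod 47 = 39
x3 = s^2 - 2 x1 mod 47 = 39^2 - 2*2 = 13
y3 = s (x1 - x3) - y1 mod 47 = 39 * (2 - 13) - 39 = 2

2P = (13, 2)


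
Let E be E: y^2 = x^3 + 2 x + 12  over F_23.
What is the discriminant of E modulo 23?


4 a^3 + 27 b^2 = 4*2^3 + 27*12^2 = 32 + 3888 = 3920
Delta = -16 * (3920) = -62720
Delta mod 23 = 1

Delta = 1 (mod 23)


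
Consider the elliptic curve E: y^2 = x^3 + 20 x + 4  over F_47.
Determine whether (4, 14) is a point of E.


Check whether y^2 = x^3 + 20 x + 4 (mod 47) for (x, y) = (4, 14).
LHS: y^2 = 14^2 mod 47 = 8
RHS: x^3 + 20 x + 4 = 4^3 + 20*4 + 4 mod 47 = 7
LHS != RHS

No, not on the curve


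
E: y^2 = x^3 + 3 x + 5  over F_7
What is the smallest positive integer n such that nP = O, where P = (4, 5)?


Compute successive multiples of P until we hit O:
  1P = (4, 5)
  2P = (1, 4)
  3P = (6, 6)
  4P = (6, 1)
  5P = (1, 3)
  6P = (4, 2)
  7P = O

ord(P) = 7


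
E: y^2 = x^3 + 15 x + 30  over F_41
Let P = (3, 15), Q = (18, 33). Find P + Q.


P != Q, so use the chord formula.
s = (y2 - y1) / (x2 - x1) = (18) / (15) mod 41 = 34
x3 = s^2 - x1 - x2 mod 41 = 34^2 - 3 - 18 = 28
y3 = s (x1 - x3) - y1 mod 41 = 34 * (3 - 28) - 15 = 37

P + Q = (28, 37)


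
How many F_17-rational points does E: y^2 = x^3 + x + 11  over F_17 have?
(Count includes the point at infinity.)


For each x in F_17, count y with y^2 = x^3 + 1 x + 11 mod 17:
  x = 1: RHS = 13, y in [8, 9]  -> 2 point(s)
  x = 2: RHS = 4, y in [2, 15]  -> 2 point(s)
  x = 7: RHS = 4, y in [2, 15]  -> 2 point(s)
  x = 8: RHS = 4, y in [2, 15]  -> 2 point(s)
  x = 9: RHS = 1, y in [1, 16]  -> 2 point(s)
  x = 10: RHS = 1, y in [1, 16]  -> 2 point(s)
  x = 12: RHS = 0, y in [0]  -> 1 point(s)
  x = 14: RHS = 15, y in [7, 10]  -> 2 point(s)
  x = 15: RHS = 1, y in [1, 16]  -> 2 point(s)
  x = 16: RHS = 9, y in [3, 14]  -> 2 point(s)
Affine points: 19. Add the point at infinity: total = 20.

#E(F_17) = 20


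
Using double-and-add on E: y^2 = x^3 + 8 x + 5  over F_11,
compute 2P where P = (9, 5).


k = 2 = 10_2 (binary, LSB first: 01)
Double-and-add from P = (9, 5):
  bit 0 = 0: acc unchanged = O
  bit 1 = 1: acc = O + (8, 8) = (8, 8)

2P = (8, 8)


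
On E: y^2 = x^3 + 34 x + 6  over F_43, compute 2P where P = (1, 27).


Doubling: s = (3 x1^2 + a) / (2 y1)
s = (3*1^2 + 34) / (2*27) mod 43 = 19
x3 = s^2 - 2 x1 mod 43 = 19^2 - 2*1 = 15
y3 = s (x1 - x3) - y1 mod 43 = 19 * (1 - 15) - 27 = 8

2P = (15, 8)


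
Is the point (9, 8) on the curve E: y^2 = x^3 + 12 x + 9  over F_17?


Check whether y^2 = x^3 + 12 x + 9 (mod 17) for (x, y) = (9, 8).
LHS: y^2 = 8^2 mod 17 = 13
RHS: x^3 + 12 x + 9 = 9^3 + 12*9 + 9 mod 17 = 13
LHS = RHS

Yes, on the curve


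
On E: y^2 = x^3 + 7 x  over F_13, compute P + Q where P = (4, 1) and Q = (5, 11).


P != Q, so use the chord formula.
s = (y2 - y1) / (x2 - x1) = (10) / (1) mod 13 = 10
x3 = s^2 - x1 - x2 mod 13 = 10^2 - 4 - 5 = 0
y3 = s (x1 - x3) - y1 mod 13 = 10 * (4 - 0) - 1 = 0

P + Q = (0, 0)


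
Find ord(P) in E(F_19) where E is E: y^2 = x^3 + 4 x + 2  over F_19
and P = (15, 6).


Compute successive multiples of P until we hit O:
  1P = (15, 6)
  2P = (12, 7)
  3P = (9, 11)
  4P = (11, 16)
  5P = (4, 14)
  6P = (1, 8)
  7P = (10, 15)
  8P = (17, 9)
  ... (continuing to 25P)
  25P = O

ord(P) = 25


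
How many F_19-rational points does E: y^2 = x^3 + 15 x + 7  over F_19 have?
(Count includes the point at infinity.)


For each x in F_19, count y with y^2 = x^3 + 15 x + 7 mod 19:
  x = 0: RHS = 7, y in [8, 11]  -> 2 point(s)
  x = 1: RHS = 4, y in [2, 17]  -> 2 point(s)
  x = 2: RHS = 7, y in [8, 11]  -> 2 point(s)
  x = 4: RHS = 17, y in [6, 13]  -> 2 point(s)
  x = 5: RHS = 17, y in [6, 13]  -> 2 point(s)
  x = 6: RHS = 9, y in [3, 16]  -> 2 point(s)
  x = 9: RHS = 16, y in [4, 15]  -> 2 point(s)
  x = 10: RHS = 17, y in [6, 13]  -> 2 point(s)
  x = 13: RHS = 5, y in [9, 10]  -> 2 point(s)
  x = 14: RHS = 16, y in [4, 15]  -> 2 point(s)
  x = 15: RHS = 16, y in [4, 15]  -> 2 point(s)
  x = 16: RHS = 11, y in [7, 12]  -> 2 point(s)
  x = 17: RHS = 7, y in [8, 11]  -> 2 point(s)
Affine points: 26. Add the point at infinity: total = 27.

#E(F_19) = 27


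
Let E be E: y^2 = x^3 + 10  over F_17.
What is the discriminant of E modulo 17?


4 a^3 + 27 b^2 = 4*0^3 + 27*10^2 = 0 + 2700 = 2700
Delta = -16 * (2700) = -43200
Delta mod 17 = 14

Delta = 14 (mod 17)


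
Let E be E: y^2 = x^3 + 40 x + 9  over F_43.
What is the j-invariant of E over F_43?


Delta = -16(4 a^3 + 27 b^2) mod 43 = 18
-1728 * (4 a)^3 = -1728 * (4*40)^3 mod 43 = 21
j = 21 * 18^(-1) mod 43 = 37

j = 37 (mod 43)


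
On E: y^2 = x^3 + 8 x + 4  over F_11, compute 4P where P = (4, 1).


k = 4 = 100_2 (binary, LSB first: 001)
Double-and-add from P = (4, 1):
  bit 0 = 0: acc unchanged = O
  bit 1 = 0: acc unchanged = O
  bit 2 = 1: acc = O + (4, 10) = (4, 10)

4P = (4, 10)


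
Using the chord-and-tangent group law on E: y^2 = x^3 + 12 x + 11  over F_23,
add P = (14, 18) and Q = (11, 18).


P != Q, so use the chord formula.
s = (y2 - y1) / (x2 - x1) = (0) / (20) mod 23 = 0
x3 = s^2 - x1 - x2 mod 23 = 0^2 - 14 - 11 = 21
y3 = s (x1 - x3) - y1 mod 23 = 0 * (14 - 21) - 18 = 5

P + Q = (21, 5)


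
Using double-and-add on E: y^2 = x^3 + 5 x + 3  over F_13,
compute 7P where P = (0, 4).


k = 7 = 111_2 (binary, LSB first: 111)
Double-and-add from P = (0, 4):
  bit 0 = 1: acc = O + (0, 4) = (0, 4)
  bit 1 = 1: acc = (0, 4) + (1, 10) = (9, 7)
  bit 2 = 1: acc = (9, 7) + (7, 11) = (1, 3)

7P = (1, 3)


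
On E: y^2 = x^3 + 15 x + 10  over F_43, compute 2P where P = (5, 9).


Doubling: s = (3 x1^2 + a) / (2 y1)
s = (3*5^2 + 15) / (2*9) mod 43 = 5
x3 = s^2 - 2 x1 mod 43 = 5^2 - 2*5 = 15
y3 = s (x1 - x3) - y1 mod 43 = 5 * (5 - 15) - 9 = 27

2P = (15, 27)


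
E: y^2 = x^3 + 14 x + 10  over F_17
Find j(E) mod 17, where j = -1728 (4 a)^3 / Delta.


Delta = -16(4 a^3 + 27 b^2) mod 17 = 8
-1728 * (4 a)^3 = -1728 * (4*14)^3 mod 17 = 2
j = 2 * 8^(-1) mod 17 = 13

j = 13 (mod 17)


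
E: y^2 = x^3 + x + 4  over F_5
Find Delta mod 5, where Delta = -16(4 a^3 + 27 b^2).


4 a^3 + 27 b^2 = 4*1^3 + 27*4^2 = 4 + 432 = 436
Delta = -16 * (436) = -6976
Delta mod 5 = 4

Delta = 4 (mod 5)


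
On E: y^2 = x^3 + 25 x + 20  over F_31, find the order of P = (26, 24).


Compute successive multiples of P until we hit O:
  1P = (26, 24)
  2P = (18, 3)
  3P = (6, 13)
  4P = (0, 12)
  5P = (12, 23)
  6P = (21, 14)
  7P = (19, 21)
  8P = (2, 4)
  ... (continuing to 28P)
  28P = O

ord(P) = 28


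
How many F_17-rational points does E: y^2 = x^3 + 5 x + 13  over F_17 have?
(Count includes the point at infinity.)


For each x in F_17, count y with y^2 = x^3 + 5 x + 13 mod 17:
  x = 0: RHS = 13, y in [8, 9]  -> 2 point(s)
  x = 1: RHS = 2, y in [6, 11]  -> 2 point(s)
  x = 3: RHS = 4, y in [2, 15]  -> 2 point(s)
  x = 6: RHS = 4, y in [2, 15]  -> 2 point(s)
  x = 7: RHS = 0, y in [0]  -> 1 point(s)
  x = 8: RHS = 4, y in [2, 15]  -> 2 point(s)
  x = 10: RHS = 9, y in [3, 14]  -> 2 point(s)
  x = 12: RHS = 16, y in [4, 13]  -> 2 point(s)
Affine points: 15. Add the point at infinity: total = 16.

#E(F_17) = 16


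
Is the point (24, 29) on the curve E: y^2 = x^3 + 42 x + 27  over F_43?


Check whether y^2 = x^3 + 42 x + 27 (mod 43) for (x, y) = (24, 29).
LHS: y^2 = 29^2 mod 43 = 24
RHS: x^3 + 42 x + 27 = 24^3 + 42*24 + 27 mod 43 = 24
LHS = RHS

Yes, on the curve


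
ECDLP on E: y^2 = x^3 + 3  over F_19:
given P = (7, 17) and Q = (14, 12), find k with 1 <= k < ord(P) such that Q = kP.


Enumerate multiples of P until we hit Q = (14, 12):
  1P = (7, 17)
  2P = (3, 7)
  3P = (1, 17)
  4P = (11, 2)
  5P = (2, 7)
  6P = (14, 7)
  7P = (14, 12)
Match found at i = 7.

k = 7


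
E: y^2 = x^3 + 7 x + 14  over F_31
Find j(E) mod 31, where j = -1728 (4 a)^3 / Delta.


Delta = -16(4 a^3 + 27 b^2) mod 31 = 16
-1728 * (4 a)^3 = -1728 * (4*7)^3 mod 31 = 1
j = 1 * 16^(-1) mod 31 = 2

j = 2 (mod 31)


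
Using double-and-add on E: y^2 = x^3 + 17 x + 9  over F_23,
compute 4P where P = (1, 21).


k = 4 = 100_2 (binary, LSB first: 001)
Double-and-add from P = (1, 21):
  bit 0 = 0: acc unchanged = O
  bit 1 = 0: acc unchanged = O
  bit 2 = 1: acc = O + (1, 2) = (1, 2)

4P = (1, 2)


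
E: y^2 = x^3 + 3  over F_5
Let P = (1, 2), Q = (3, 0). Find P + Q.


P != Q, so use the chord formula.
s = (y2 - y1) / (x2 - x1) = (3) / (2) mod 5 = 4
x3 = s^2 - x1 - x2 mod 5 = 4^2 - 1 - 3 = 2
y3 = s (x1 - x3) - y1 mod 5 = 4 * (1 - 2) - 2 = 4

P + Q = (2, 4)


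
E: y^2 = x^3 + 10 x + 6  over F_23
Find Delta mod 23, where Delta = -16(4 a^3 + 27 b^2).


4 a^3 + 27 b^2 = 4*10^3 + 27*6^2 = 4000 + 972 = 4972
Delta = -16 * (4972) = -79552
Delta mod 23 = 5

Delta = 5 (mod 23)


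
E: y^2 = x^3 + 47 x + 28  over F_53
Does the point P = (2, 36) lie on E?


Check whether y^2 = x^3 + 47 x + 28 (mod 53) for (x, y) = (2, 36).
LHS: y^2 = 36^2 mod 53 = 24
RHS: x^3 + 47 x + 28 = 2^3 + 47*2 + 28 mod 53 = 24
LHS = RHS

Yes, on the curve


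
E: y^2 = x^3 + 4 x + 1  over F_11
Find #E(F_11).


For each x in F_11, count y with y^2 = x^3 + 4 x + 1 mod 11:
  x = 0: RHS = 1, y in [1, 10]  -> 2 point(s)
  x = 4: RHS = 4, y in [2, 9]  -> 2 point(s)
  x = 5: RHS = 3, y in [5, 6]  -> 2 point(s)
  x = 7: RHS = 9, y in [3, 8]  -> 2 point(s)
Affine points: 8. Add the point at infinity: total = 9.

#E(F_11) = 9


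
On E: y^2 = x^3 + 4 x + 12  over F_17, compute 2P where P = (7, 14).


Doubling: s = (3 x1^2 + a) / (2 y1)
s = (3*7^2 + 4) / (2*14) mod 17 = 6
x3 = s^2 - 2 x1 mod 17 = 6^2 - 2*7 = 5
y3 = s (x1 - x3) - y1 mod 17 = 6 * (7 - 5) - 14 = 15

2P = (5, 15)


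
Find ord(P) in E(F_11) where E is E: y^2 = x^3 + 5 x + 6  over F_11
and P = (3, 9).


Compute successive multiples of P until we hit O:
  1P = (3, 9)
  2P = (3, 2)
  3P = O

ord(P) = 3


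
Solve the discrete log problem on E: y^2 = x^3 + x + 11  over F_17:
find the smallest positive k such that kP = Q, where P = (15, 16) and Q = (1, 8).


Enumerate multiples of P until we hit Q = (1, 8):
  1P = (15, 16)
  2P = (8, 15)
  3P = (2, 15)
  4P = (16, 14)
  5P = (7, 2)
  6P = (14, 7)
  7P = (1, 8)
Match found at i = 7.

k = 7


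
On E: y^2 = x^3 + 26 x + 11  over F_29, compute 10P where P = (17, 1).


k = 10 = 1010_2 (binary, LSB first: 0101)
Double-and-add from P = (17, 1):
  bit 0 = 0: acc unchanged = O
  bit 1 = 1: acc = O + (4, 18) = (4, 18)
  bit 2 = 0: acc unchanged = (4, 18)
  bit 3 = 1: acc = (4, 18) + (2, 19) = (16, 17)

10P = (16, 17)


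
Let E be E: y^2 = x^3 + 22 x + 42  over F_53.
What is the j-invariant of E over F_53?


Delta = -16(4 a^3 + 27 b^2) mod 53 = 41
-1728 * (4 a)^3 = -1728 * (4*22)^3 mod 53 = 11
j = 11 * 41^(-1) mod 53 = 30

j = 30 (mod 53)


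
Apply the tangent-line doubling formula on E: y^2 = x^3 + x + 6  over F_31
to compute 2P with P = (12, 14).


Doubling: s = (3 x1^2 + a) / (2 y1)
s = (3*12^2 + 1) / (2*14) mod 31 = 21
x3 = s^2 - 2 x1 mod 31 = 21^2 - 2*12 = 14
y3 = s (x1 - x3) - y1 mod 31 = 21 * (12 - 14) - 14 = 6

2P = (14, 6)


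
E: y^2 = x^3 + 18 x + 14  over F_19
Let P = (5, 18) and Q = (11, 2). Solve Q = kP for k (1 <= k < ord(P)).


Enumerate multiples of P until we hit Q = (11, 2):
  1P = (5, 18)
  2P = (10, 15)
  3P = (15, 7)
  4P = (8, 10)
  5P = (11, 17)
  6P = (12, 18)
  7P = (2, 1)
  8P = (4, 13)
  9P = (16, 3)
  10P = (3, 0)
  11P = (16, 16)
  12P = (4, 6)
  13P = (2, 18)
  14P = (12, 1)
  15P = (11, 2)
Match found at i = 15.

k = 15


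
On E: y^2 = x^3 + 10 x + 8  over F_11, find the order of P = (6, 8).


Compute successive multiples of P until we hit O:
  1P = (6, 8)
  2P = (2, 5)
  3P = (7, 5)
  4P = (7, 6)
  5P = (2, 6)
  6P = (6, 3)
  7P = O

ord(P) = 7


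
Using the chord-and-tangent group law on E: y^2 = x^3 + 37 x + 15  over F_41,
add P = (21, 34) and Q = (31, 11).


P != Q, so use the chord formula.
s = (y2 - y1) / (x2 - x1) = (18) / (10) mod 41 = 10
x3 = s^2 - x1 - x2 mod 41 = 10^2 - 21 - 31 = 7
y3 = s (x1 - x3) - y1 mod 41 = 10 * (21 - 7) - 34 = 24

P + Q = (7, 24)


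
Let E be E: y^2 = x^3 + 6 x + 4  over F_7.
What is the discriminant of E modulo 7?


4 a^3 + 27 b^2 = 4*6^3 + 27*4^2 = 864 + 432 = 1296
Delta = -16 * (1296) = -20736
Delta mod 7 = 5

Delta = 5 (mod 7)


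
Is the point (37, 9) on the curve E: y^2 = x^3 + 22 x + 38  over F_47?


Check whether y^2 = x^3 + 22 x + 38 (mod 47) for (x, y) = (37, 9).
LHS: y^2 = 9^2 mod 47 = 34
RHS: x^3 + 22 x + 38 = 37^3 + 22*37 + 38 mod 47 = 40
LHS != RHS

No, not on the curve


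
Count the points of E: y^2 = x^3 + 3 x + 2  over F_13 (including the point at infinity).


For each x in F_13, count y with y^2 = x^3 + 3 x + 2 mod 13:
  x = 2: RHS = 3, y in [4, 9]  -> 2 point(s)
  x = 3: RHS = 12, y in [5, 8]  -> 2 point(s)
  x = 4: RHS = 0, y in [0]  -> 1 point(s)
  x = 5: RHS = 12, y in [5, 8]  -> 2 point(s)
  x = 9: RHS = 4, y in [2, 11]  -> 2 point(s)
  x = 11: RHS = 1, y in [1, 12]  -> 2 point(s)
Affine points: 11. Add the point at infinity: total = 12.

#E(F_13) = 12


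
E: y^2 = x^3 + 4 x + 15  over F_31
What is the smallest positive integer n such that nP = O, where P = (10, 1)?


Compute successive multiples of P until we hit O:
  1P = (10, 1)
  2P = (20, 29)
  3P = (20, 2)
  4P = (10, 30)
  5P = O

ord(P) = 5


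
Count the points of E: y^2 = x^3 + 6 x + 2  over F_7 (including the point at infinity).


For each x in F_7, count y with y^2 = x^3 + 6 x + 2 mod 7:
  x = 0: RHS = 2, y in [3, 4]  -> 2 point(s)
  x = 1: RHS = 2, y in [3, 4]  -> 2 point(s)
  x = 2: RHS = 1, y in [1, 6]  -> 2 point(s)
  x = 6: RHS = 2, y in [3, 4]  -> 2 point(s)
Affine points: 8. Add the point at infinity: total = 9.

#E(F_7) = 9


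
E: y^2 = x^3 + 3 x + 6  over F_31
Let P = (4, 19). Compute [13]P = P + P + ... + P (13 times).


k = 13 = 1101_2 (binary, LSB first: 1011)
Double-and-add from P = (4, 19):
  bit 0 = 1: acc = O + (4, 19) = (4, 19)
  bit 1 = 0: acc unchanged = (4, 19)
  bit 2 = 1: acc = (4, 19) + (14, 23) = (2, 19)
  bit 3 = 1: acc = (2, 19) + (19, 28) = (15, 27)

13P = (15, 27)


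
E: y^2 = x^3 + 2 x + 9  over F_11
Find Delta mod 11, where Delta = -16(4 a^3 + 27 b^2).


4 a^3 + 27 b^2 = 4*2^3 + 27*9^2 = 32 + 2187 = 2219
Delta = -16 * (2219) = -35504
Delta mod 11 = 4

Delta = 4 (mod 11)


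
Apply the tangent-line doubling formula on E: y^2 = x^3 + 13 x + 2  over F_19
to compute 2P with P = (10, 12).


Doubling: s = (3 x1^2 + a) / (2 y1)
s = (3*10^2 + 13) / (2*12) mod 19 = 17
x3 = s^2 - 2 x1 mod 19 = 17^2 - 2*10 = 3
y3 = s (x1 - x3) - y1 mod 19 = 17 * (10 - 3) - 12 = 12

2P = (3, 12)


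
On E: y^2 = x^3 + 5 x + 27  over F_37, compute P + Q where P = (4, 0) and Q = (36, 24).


P != Q, so use the chord formula.
s = (y2 - y1) / (x2 - x1) = (24) / (32) mod 37 = 10
x3 = s^2 - x1 - x2 mod 37 = 10^2 - 4 - 36 = 23
y3 = s (x1 - x3) - y1 mod 37 = 10 * (4 - 23) - 0 = 32

P + Q = (23, 32)


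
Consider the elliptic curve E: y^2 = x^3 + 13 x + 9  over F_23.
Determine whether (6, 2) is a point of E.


Check whether y^2 = x^3 + 13 x + 9 (mod 23) for (x, y) = (6, 2).
LHS: y^2 = 2^2 mod 23 = 4
RHS: x^3 + 13 x + 9 = 6^3 + 13*6 + 9 mod 23 = 4
LHS = RHS

Yes, on the curve


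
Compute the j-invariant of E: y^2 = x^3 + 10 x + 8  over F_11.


Delta = -16(4 a^3 + 27 b^2) mod 11 = 4
-1728 * (4 a)^3 = -1728 * (4*10)^3 mod 11 = 9
j = 9 * 4^(-1) mod 11 = 5

j = 5 (mod 11)


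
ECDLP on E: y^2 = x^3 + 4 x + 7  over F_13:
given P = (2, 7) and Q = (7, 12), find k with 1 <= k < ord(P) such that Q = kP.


Enumerate multiples of P until we hit Q = (7, 12):
  1P = (2, 7)
  2P = (5, 10)
  3P = (7, 1)
  4P = (7, 12)
Match found at i = 4.

k = 4


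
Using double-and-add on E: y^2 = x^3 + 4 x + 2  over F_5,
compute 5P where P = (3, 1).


k = 5 = 101_2 (binary, LSB first: 101)
Double-and-add from P = (3, 1):
  bit 0 = 1: acc = O + (3, 1) = (3, 1)
  bit 1 = 0: acc unchanged = (3, 1)
  bit 2 = 1: acc = (3, 1) + (3, 1) = (3, 4)

5P = (3, 4)


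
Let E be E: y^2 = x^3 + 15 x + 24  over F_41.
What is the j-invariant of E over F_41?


Delta = -16(4 a^3 + 27 b^2) mod 41 = 26
-1728 * (4 a)^3 = -1728 * (4*15)^3 mod 41 = 10
j = 10 * 26^(-1) mod 41 = 13

j = 13 (mod 41)


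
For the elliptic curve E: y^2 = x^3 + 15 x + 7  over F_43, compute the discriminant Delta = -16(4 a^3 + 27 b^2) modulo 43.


4 a^3 + 27 b^2 = 4*15^3 + 27*7^2 = 13500 + 1323 = 14823
Delta = -16 * (14823) = -237168
Delta mod 43 = 20

Delta = 20 (mod 43)


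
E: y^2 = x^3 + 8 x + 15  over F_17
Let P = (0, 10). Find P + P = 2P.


Doubling: s = (3 x1^2 + a) / (2 y1)
s = (3*0^2 + 8) / (2*10) mod 17 = 14
x3 = s^2 - 2 x1 mod 17 = 14^2 - 2*0 = 9
y3 = s (x1 - x3) - y1 mod 17 = 14 * (0 - 9) - 10 = 0

2P = (9, 0)


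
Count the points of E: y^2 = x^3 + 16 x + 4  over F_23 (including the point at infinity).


For each x in F_23, count y with y^2 = x^3 + 16 x + 4 mod 23:
  x = 0: RHS = 4, y in [2, 21]  -> 2 point(s)
  x = 5: RHS = 2, y in [5, 18]  -> 2 point(s)
  x = 8: RHS = 0, y in [0]  -> 1 point(s)
  x = 9: RHS = 3, y in [7, 16]  -> 2 point(s)
  x = 11: RHS = 16, y in [4, 19]  -> 2 point(s)
  x = 15: RHS = 8, y in [10, 13]  -> 2 point(s)
  x = 16: RHS = 9, y in [3, 20]  -> 2 point(s)
  x = 18: RHS = 6, y in [11, 12]  -> 2 point(s)
Affine points: 15. Add the point at infinity: total = 16.

#E(F_23) = 16


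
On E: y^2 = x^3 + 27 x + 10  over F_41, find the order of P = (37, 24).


Compute successive multiples of P until we hit O:
  1P = (37, 24)
  2P = (9, 30)
  3P = (35, 40)
  4P = (33, 26)
  5P = (2, 20)
  6P = (7, 38)
  7P = (22, 10)
  8P = (0, 16)
  ... (continuing to 18P)
  18P = O

ord(P) = 18


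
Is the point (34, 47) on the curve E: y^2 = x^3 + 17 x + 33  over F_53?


Check whether y^2 = x^3 + 17 x + 33 (mod 53) for (x, y) = (34, 47).
LHS: y^2 = 47^2 mod 53 = 36
RHS: x^3 + 17 x + 33 = 34^3 + 17*34 + 33 mod 53 = 6
LHS != RHS

No, not on the curve


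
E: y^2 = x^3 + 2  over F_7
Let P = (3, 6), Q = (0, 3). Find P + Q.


P != Q, so use the chord formula.
s = (y2 - y1) / (x2 - x1) = (4) / (4) mod 7 = 1
x3 = s^2 - x1 - x2 mod 7 = 1^2 - 3 - 0 = 5
y3 = s (x1 - x3) - y1 mod 7 = 1 * (3 - 5) - 6 = 6

P + Q = (5, 6)


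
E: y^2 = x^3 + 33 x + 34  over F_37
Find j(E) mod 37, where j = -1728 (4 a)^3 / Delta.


Delta = -16(4 a^3 + 27 b^2) mod 37 = 23
-1728 * (4 a)^3 = -1728 * (4*33)^3 mod 37 = 10
j = 10 * 23^(-1) mod 37 = 31

j = 31 (mod 37)


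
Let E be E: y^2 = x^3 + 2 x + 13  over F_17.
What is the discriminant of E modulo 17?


4 a^3 + 27 b^2 = 4*2^3 + 27*13^2 = 32 + 4563 = 4595
Delta = -16 * (4595) = -73520
Delta mod 17 = 5

Delta = 5 (mod 17)


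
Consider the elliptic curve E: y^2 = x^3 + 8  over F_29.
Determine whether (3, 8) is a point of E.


Check whether y^2 = x^3 + 0 x + 8 (mod 29) for (x, y) = (3, 8).
LHS: y^2 = 8^2 mod 29 = 6
RHS: x^3 + 0 x + 8 = 3^3 + 0*3 + 8 mod 29 = 6
LHS = RHS

Yes, on the curve


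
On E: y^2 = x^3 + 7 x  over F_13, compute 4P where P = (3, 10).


k = 4 = 100_2 (binary, LSB first: 001)
Double-and-add from P = (3, 10):
  bit 0 = 0: acc unchanged = O
  bit 1 = 0: acc unchanged = O
  bit 2 = 1: acc = O + (3, 10) = (3, 10)

4P = (3, 10)


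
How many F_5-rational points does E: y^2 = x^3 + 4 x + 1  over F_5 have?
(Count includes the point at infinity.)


For each x in F_5, count y with y^2 = x^3 + 4 x + 1 mod 5:
  x = 0: RHS = 1, y in [1, 4]  -> 2 point(s)
  x = 1: RHS = 1, y in [1, 4]  -> 2 point(s)
  x = 3: RHS = 0, y in [0]  -> 1 point(s)
  x = 4: RHS = 1, y in [1, 4]  -> 2 point(s)
Affine points: 7. Add the point at infinity: total = 8.

#E(F_5) = 8


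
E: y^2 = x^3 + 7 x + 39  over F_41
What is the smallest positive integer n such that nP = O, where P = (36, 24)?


Compute successive multiples of P until we hit O:
  1P = (36, 24)
  2P = (10, 17)
  3P = (20, 15)
  4P = (30, 5)
  5P = (34, 37)
  6P = (3, 28)
  7P = (33, 39)
  8P = (38, 27)
  ... (continuing to 39P)
  39P = O

ord(P) = 39


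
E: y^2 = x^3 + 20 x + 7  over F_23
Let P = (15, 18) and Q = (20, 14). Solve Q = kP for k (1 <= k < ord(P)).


Enumerate multiples of P until we hit Q = (20, 14):
  1P = (15, 18)
  2P = (22, 20)
  3P = (18, 14)
  4P = (2, 3)
  5P = (14, 15)
  6P = (3, 18)
  7P = (5, 5)
  8P = (4, 17)
  9P = (8, 14)
  10P = (13, 16)
  11P = (19, 1)
  12P = (20, 9)
  13P = (17, 4)
  14P = (17, 19)
  15P = (20, 14)
Match found at i = 15.

k = 15


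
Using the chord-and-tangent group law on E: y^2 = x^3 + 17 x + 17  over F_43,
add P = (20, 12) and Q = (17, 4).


P != Q, so use the chord formula.
s = (y2 - y1) / (x2 - x1) = (35) / (40) mod 43 = 17
x3 = s^2 - x1 - x2 mod 43 = 17^2 - 20 - 17 = 37
y3 = s (x1 - x3) - y1 mod 43 = 17 * (20 - 37) - 12 = 0

P + Q = (37, 0)


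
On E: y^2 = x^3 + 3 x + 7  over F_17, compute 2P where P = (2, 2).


Doubling: s = (3 x1^2 + a) / (2 y1)
s = (3*2^2 + 3) / (2*2) mod 17 = 8
x3 = s^2 - 2 x1 mod 17 = 8^2 - 2*2 = 9
y3 = s (x1 - x3) - y1 mod 17 = 8 * (2 - 9) - 2 = 10

2P = (9, 10)


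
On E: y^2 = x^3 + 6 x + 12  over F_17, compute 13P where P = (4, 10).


k = 13 = 1101_2 (binary, LSB first: 1011)
Double-and-add from P = (4, 10):
  bit 0 = 1: acc = O + (4, 10) = (4, 10)
  bit 1 = 0: acc unchanged = (4, 10)
  bit 2 = 1: acc = (4, 10) + (14, 16) = (15, 14)
  bit 3 = 1: acc = (15, 14) + (2, 7) = (2, 10)

13P = (2, 10)


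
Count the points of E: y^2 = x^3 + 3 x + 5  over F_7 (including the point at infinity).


For each x in F_7, count y with y^2 = x^3 + 3 x + 5 mod 7:
  x = 1: RHS = 2, y in [3, 4]  -> 2 point(s)
  x = 4: RHS = 4, y in [2, 5]  -> 2 point(s)
  x = 6: RHS = 1, y in [1, 6]  -> 2 point(s)
Affine points: 6. Add the point at infinity: total = 7.

#E(F_7) = 7


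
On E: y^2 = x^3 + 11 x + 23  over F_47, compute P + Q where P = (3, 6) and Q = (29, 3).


P != Q, so use the chord formula.
s = (y2 - y1) / (x2 - x1) = (44) / (26) mod 47 = 27
x3 = s^2 - x1 - x2 mod 47 = 27^2 - 3 - 29 = 39
y3 = s (x1 - x3) - y1 mod 47 = 27 * (3 - 39) - 6 = 9

P + Q = (39, 9)


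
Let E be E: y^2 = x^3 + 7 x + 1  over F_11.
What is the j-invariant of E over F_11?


Delta = -16(4 a^3 + 27 b^2) mod 11 = 1
-1728 * (4 a)^3 = -1728 * (4*7)^3 mod 11 = 4
j = 4 * 1^(-1) mod 11 = 4

j = 4 (mod 11)


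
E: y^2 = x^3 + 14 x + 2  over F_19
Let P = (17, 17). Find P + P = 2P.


Doubling: s = (3 x1^2 + a) / (2 y1)
s = (3*17^2 + 14) / (2*17) mod 19 = 3
x3 = s^2 - 2 x1 mod 19 = 3^2 - 2*17 = 13
y3 = s (x1 - x3) - y1 mod 19 = 3 * (17 - 13) - 17 = 14

2P = (13, 14)


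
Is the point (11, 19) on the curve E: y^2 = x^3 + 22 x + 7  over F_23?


Check whether y^2 = x^3 + 22 x + 7 (mod 23) for (x, y) = (11, 19).
LHS: y^2 = 19^2 mod 23 = 16
RHS: x^3 + 22 x + 7 = 11^3 + 22*11 + 7 mod 23 = 16
LHS = RHS

Yes, on the curve


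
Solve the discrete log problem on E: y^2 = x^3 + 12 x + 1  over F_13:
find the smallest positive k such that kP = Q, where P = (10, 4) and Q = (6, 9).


Enumerate multiples of P until we hit Q = (6, 9):
  1P = (10, 4)
  2P = (6, 9)
Match found at i = 2.

k = 2


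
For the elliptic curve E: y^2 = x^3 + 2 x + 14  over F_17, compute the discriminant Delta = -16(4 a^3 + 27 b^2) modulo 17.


4 a^3 + 27 b^2 = 4*2^3 + 27*14^2 = 32 + 5292 = 5324
Delta = -16 * (5324) = -85184
Delta mod 17 = 3

Delta = 3 (mod 17)


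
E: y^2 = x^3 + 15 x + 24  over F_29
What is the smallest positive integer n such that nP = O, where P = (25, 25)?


Compute successive multiples of P until we hit O:
  1P = (25, 25)
  2P = (17, 28)
  3P = (3, 3)
  4P = (2, 27)
  5P = (15, 17)
  6P = (14, 7)
  7P = (20, 28)
  8P = (18, 23)
  ... (continuing to 25P)
  25P = O

ord(P) = 25


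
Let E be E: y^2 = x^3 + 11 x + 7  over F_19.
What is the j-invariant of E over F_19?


Delta = -16(4 a^3 + 27 b^2) mod 19 = 10
-1728 * (4 a)^3 = -1728 * (4*11)^3 mod 19 = 7
j = 7 * 10^(-1) mod 19 = 14

j = 14 (mod 19)


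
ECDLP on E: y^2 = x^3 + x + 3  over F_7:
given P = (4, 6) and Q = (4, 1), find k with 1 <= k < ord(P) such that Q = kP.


Enumerate multiples of P until we hit Q = (4, 1):
  1P = (4, 6)
  2P = (6, 1)
  3P = (5, 0)
  4P = (6, 6)
  5P = (4, 1)
Match found at i = 5.

k = 5


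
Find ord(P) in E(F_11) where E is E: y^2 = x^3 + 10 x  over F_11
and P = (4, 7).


Compute successive multiples of P until we hit O:
  1P = (4, 7)
  2P = (4, 4)
  3P = O

ord(P) = 3


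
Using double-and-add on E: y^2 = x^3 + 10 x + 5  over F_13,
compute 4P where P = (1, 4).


k = 4 = 100_2 (binary, LSB first: 001)
Double-and-add from P = (1, 4):
  bit 0 = 0: acc unchanged = O
  bit 1 = 0: acc unchanged = O
  bit 2 = 1: acc = O + (1, 9) = (1, 9)

4P = (1, 9)


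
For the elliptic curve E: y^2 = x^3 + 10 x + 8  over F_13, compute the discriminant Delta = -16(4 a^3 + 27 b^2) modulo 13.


4 a^3 + 27 b^2 = 4*10^3 + 27*8^2 = 4000 + 1728 = 5728
Delta = -16 * (5728) = -91648
Delta mod 13 = 2

Delta = 2 (mod 13)


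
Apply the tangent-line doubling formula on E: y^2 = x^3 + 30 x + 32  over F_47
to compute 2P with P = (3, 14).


Doubling: s = (3 x1^2 + a) / (2 y1)
s = (3*3^2 + 30) / (2*14) mod 47 = 44
x3 = s^2 - 2 x1 mod 47 = 44^2 - 2*3 = 3
y3 = s (x1 - x3) - y1 mod 47 = 44 * (3 - 3) - 14 = 33

2P = (3, 33)


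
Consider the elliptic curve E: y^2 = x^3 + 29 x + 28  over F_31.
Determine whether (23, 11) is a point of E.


Check whether y^2 = x^3 + 29 x + 28 (mod 31) for (x, y) = (23, 11).
LHS: y^2 = 11^2 mod 31 = 28
RHS: x^3 + 29 x + 28 = 23^3 + 29*23 + 28 mod 31 = 28
LHS = RHS

Yes, on the curve


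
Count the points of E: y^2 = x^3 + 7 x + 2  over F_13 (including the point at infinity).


For each x in F_13, count y with y^2 = x^3 + 7 x + 2 mod 13:
  x = 1: RHS = 10, y in [6, 7]  -> 2 point(s)
  x = 4: RHS = 3, y in [4, 9]  -> 2 point(s)
  x = 6: RHS = 0, y in [0]  -> 1 point(s)
  x = 7: RHS = 4, y in [2, 11]  -> 2 point(s)
  x = 9: RHS = 1, y in [1, 12]  -> 2 point(s)
Affine points: 9. Add the point at infinity: total = 10.

#E(F_13) = 10


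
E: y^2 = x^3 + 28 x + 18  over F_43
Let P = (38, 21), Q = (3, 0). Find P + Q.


P != Q, so use the chord formula.
s = (y2 - y1) / (x2 - x1) = (22) / (8) mod 43 = 35
x3 = s^2 - x1 - x2 mod 43 = 35^2 - 38 - 3 = 23
y3 = s (x1 - x3) - y1 mod 43 = 35 * (38 - 23) - 21 = 31

P + Q = (23, 31)


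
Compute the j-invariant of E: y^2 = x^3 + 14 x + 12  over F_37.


Delta = -16(4 a^3 + 27 b^2) mod 37 = 12
-1728 * (4 a)^3 = -1728 * (4*14)^3 mod 37 = 6
j = 6 * 12^(-1) mod 37 = 19

j = 19 (mod 37)


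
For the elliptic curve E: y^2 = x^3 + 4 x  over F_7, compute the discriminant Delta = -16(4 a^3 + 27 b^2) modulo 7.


4 a^3 + 27 b^2 = 4*4^3 + 27*0^2 = 256 + 0 = 256
Delta = -16 * (256) = -4096
Delta mod 7 = 6

Delta = 6 (mod 7)


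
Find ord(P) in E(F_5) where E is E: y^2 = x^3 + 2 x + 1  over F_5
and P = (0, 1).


Compute successive multiples of P until we hit O:
  1P = (0, 1)
  2P = (1, 3)
  3P = (3, 3)
  4P = (3, 2)
  5P = (1, 2)
  6P = (0, 4)
  7P = O

ord(P) = 7


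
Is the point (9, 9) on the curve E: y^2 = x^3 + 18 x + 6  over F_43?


Check whether y^2 = x^3 + 18 x + 6 (mod 43) for (x, y) = (9, 9).
LHS: y^2 = 9^2 mod 43 = 38
RHS: x^3 + 18 x + 6 = 9^3 + 18*9 + 6 mod 43 = 37
LHS != RHS

No, not on the curve


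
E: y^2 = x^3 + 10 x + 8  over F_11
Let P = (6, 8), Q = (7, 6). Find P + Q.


P != Q, so use the chord formula.
s = (y2 - y1) / (x2 - x1) = (9) / (1) mod 11 = 9
x3 = s^2 - x1 - x2 mod 11 = 9^2 - 6 - 7 = 2
y3 = s (x1 - x3) - y1 mod 11 = 9 * (6 - 2) - 8 = 6

P + Q = (2, 6)


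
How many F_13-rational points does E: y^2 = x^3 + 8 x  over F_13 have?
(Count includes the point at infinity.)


For each x in F_13, count y with y^2 = x^3 + 8 x + 0 mod 13:
  x = 0: RHS = 0, y in [0]  -> 1 point(s)
  x = 1: RHS = 9, y in [3, 10]  -> 2 point(s)
  x = 3: RHS = 12, y in [5, 8]  -> 2 point(s)
  x = 5: RHS = 9, y in [3, 10]  -> 2 point(s)
  x = 6: RHS = 4, y in [2, 11]  -> 2 point(s)
  x = 7: RHS = 9, y in [3, 10]  -> 2 point(s)
  x = 8: RHS = 4, y in [2, 11]  -> 2 point(s)
  x = 10: RHS = 1, y in [1, 12]  -> 2 point(s)
  x = 12: RHS = 4, y in [2, 11]  -> 2 point(s)
Affine points: 17. Add the point at infinity: total = 18.

#E(F_13) = 18
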